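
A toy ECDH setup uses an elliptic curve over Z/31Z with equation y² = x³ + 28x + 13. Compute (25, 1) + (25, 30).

O

The two points share x = 25 and their y-coordinates satisfy 1 + 30 ≡ 0 (mod 31), so they are inverses. Their sum is O.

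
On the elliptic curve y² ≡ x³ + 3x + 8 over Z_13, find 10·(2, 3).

Write Q = (2, 3).
Repeated addition: build up to 10Q.
2Q: tangent at (2, 3): λ = (3·2² + 3)/(2·3) ≡ 2/6. 6⁻¹ ≡ 11 (mod 13), so λ ≡ 2·11 ≡ 9.
  x = λ² - 2 - 2 = 81 - 4 ≡ 12; y = λ·(2 - 12) - 3 ≡ 11. → (12, 11)
3Q: (12, 11) + (2, 3). λ = (3 - 11)/(2 - 12) ≡ 5/3 mod 13. 3⁻¹ ≡ 9 (mod 13), so λ ≡ 6.
  x = λ² - 12 - 2 = 36 - 14 ≡ 9; y = λ·(12 - 9) - 11 ≡ 7. → (9, 7)
4Q: (9, 7) + (2, 3). λ = (3 - 7)/(2 - 9) ≡ 9/6 mod 13. 6⁻¹ ≡ 11 (mod 13) since 6·11 = 66 ≡ 1, so λ ≡ 8.
  x = λ² - 9 - 2 = 64 - 11 ≡ 1; y = λ·(9 - 1) - 7 ≡ 5. → (1, 5)
5Q: (1, 5) + (2, 3). λ = (3 - 5)/(2 - 1) ≡ 11/1 mod 13. 1⁻¹ ≡ 1 (mod 13) since 1·1 = 1 ≡ 1, so λ ≡ 11.
  x = λ² - 1 - 2 = 121 - 3 ≡ 1; y = λ·(1 - 1) - 5 ≡ 8. → (1, 8)
6Q: (1, 8) + (2, 3). λ = (3 - 8)/(2 - 1) ≡ 8/1 mod 13. 1⁻¹ ≡ 1 (mod 13), so λ ≡ 8.
  x = λ² - 1 - 2 = 64 - 3 ≡ 9; y = λ·(1 - 9) - 8 ≡ 6. → (9, 6)
7Q: (9, 6) + (2, 3). λ = (3 - 6)/(2 - 9) ≡ 10/6 mod 13. 6⁻¹ ≡ 11 (mod 13), so λ ≡ 6.
  x = λ² - 9 - 2 = 36 - 11 ≡ 12; y = λ·(9 - 12) - 6 ≡ 2. → (12, 2)
8Q: (12, 2) + (2, 3). λ = (3 - 2)/(2 - 12) ≡ 1/3 mod 13. 3⁻¹ ≡ 9 (mod 13), so λ ≡ 9.
  x = λ² - 12 - 2 = 81 - 14 ≡ 2; y = λ·(12 - 2) - 2 ≡ 10. → (2, 10)
9Q: (2, 10) + (2, 3): same x and y₁ ≡ -y₂, so the sum is the point at infinity.
10Q: the point at infinity + (2, 3) = (2, 3) (identity).

(2, 3)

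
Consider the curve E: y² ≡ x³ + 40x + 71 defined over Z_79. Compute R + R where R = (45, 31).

(33, 44)

tangent at (45, 31): λ = (3·45² + 40)/(2·31) ≡ 32/62. 62⁻¹ ≡ 65 (mod 79), so λ ≡ 32·65 ≡ 26.
  x = λ² - 45 - 45 = 676 - 90 ≡ 33; y = λ·(45 - 33) - 31 ≡ 44. → (33, 44)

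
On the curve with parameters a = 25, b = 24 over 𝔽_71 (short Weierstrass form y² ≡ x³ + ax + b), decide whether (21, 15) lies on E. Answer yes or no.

yes

y² = 15² ≡ 12; x³ + 25x + 24 = 9810 ≡ 12 (mod 71). 12 = 12.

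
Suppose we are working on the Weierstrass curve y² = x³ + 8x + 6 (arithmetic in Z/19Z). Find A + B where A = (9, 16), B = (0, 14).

(9, 16) + (0, 14). λ = (14 - 16)/(0 - 9) ≡ 17/10 mod 19. 10⁻¹ ≡ 2 (mod 19), so λ ≡ 15.
  x = λ² - 9 - 0 = 225 - 9 ≡ 7; y = λ·(9 - 7) - 16 ≡ 14. → (7, 14)

(7, 14)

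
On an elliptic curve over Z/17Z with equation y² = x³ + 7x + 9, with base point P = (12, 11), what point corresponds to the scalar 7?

Double-and-add on 7 = (111)₂. Start with P = (12, 11) for the leading 1-bit.
double: tangent at (12, 11): λ = (3·12² + 7)/(2·11) ≡ 14/5. 5⁻¹ ≡ 7 (mod 17), so λ ≡ 14·7 ≡ 13.
  x = λ² - 12 - 12 = 169 - 24 ≡ 9; y = λ·(12 - 9) - 11 ≡ 11. → (9, 11)
add P: (9, 11) + (12, 11). λ = (11 - 11)/(12 - 9) ≡ 0/3 mod 17. 3⁻¹ ≡ 6 (mod 17), so λ ≡ 0.
  x = λ² - 9 - 12 = 0 - 21 ≡ 13; y = λ·(9 - 13) - 11 ≡ 6. → (13, 6)
double: tangent at (13, 6): λ = (3·13² + 7)/(2·6) ≡ 4/12. 12⁻¹ ≡ 10 (mod 17), so λ ≡ 4·10 ≡ 6.
  x = λ² - 13 - 13 = 36 - 26 ≡ 10; y = λ·(13 - 10) - 6 ≡ 12. → (10, 12)
add P: (10, 12) + (12, 11). λ = (11 - 12)/(12 - 10) ≡ 16/2 mod 17. 2⁻¹ ≡ 9 (mod 17), so λ ≡ 8.
  x = λ² - 10 - 12 = 64 - 22 ≡ 8; y = λ·(10 - 8) - 12 ≡ 4. → (8, 4)

(8, 4)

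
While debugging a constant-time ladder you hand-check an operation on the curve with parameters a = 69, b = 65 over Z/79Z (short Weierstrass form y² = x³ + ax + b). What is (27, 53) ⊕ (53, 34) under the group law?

(9, 25)

(27, 53) + (53, 34). λ = (34 - 53)/(53 - 27) ≡ 60/26 mod 79. 26⁻¹ ≡ 76 (mod 79), so λ ≡ 57.
  x = λ² - 27 - 53 = 3249 - 80 ≡ 9; y = λ·(27 - 9) - 53 ≡ 25. → (9, 25)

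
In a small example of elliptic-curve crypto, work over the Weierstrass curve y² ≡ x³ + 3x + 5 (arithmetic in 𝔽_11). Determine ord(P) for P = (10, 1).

2P: tangent at (10, 1): λ = (3·10² + 3)/(2·1) ≡ 6/2. 2⁻¹ ≡ 6 (mod 11), so λ ≡ 6·6 ≡ 3.
  x = λ² - 10 - 10 = 9 - 20 ≡ 0; y = λ·(10 - 0) - 1 ≡ 7. → (0, 7)
3P: (0, 7) + (10, 1). λ = (1 - 7)/(10 - 0) ≡ 5/10 mod 11. 10⁻¹ ≡ 10 (mod 11), so λ ≡ 6.
  x = λ² - 0 - 10 = 36 - 10 ≡ 4; y = λ·(0 - 4) - 7 ≡ 2. → (4, 2)
4P: (4, 2) + (10, 1). λ = (1 - 2)/(10 - 4) ≡ 10/6 mod 11. 6⁻¹ ≡ 2 (mod 11), so λ ≡ 9.
  x = λ² - 4 - 10 = 81 - 14 ≡ 1; y = λ·(4 - 1) - 2 ≡ 3. → (1, 3)
5P: (1, 3) + (10, 1). λ = (1 - 3)/(10 - 1) ≡ 9/9 mod 11. 9⁻¹ ≡ 5 (mod 11), so λ ≡ 1.
  x = λ² - 1 - 10 = 1 - 11 ≡ 1; y = λ·(1 - 1) - 3 ≡ 8. → (1, 8)
6P: (1, 8) + (10, 1). λ = (1 - 8)/(10 - 1) ≡ 4/9 mod 11. 9⁻¹ ≡ 5 (mod 11) since 9·5 = 45 ≡ 1, so λ ≡ 9.
  x = λ² - 1 - 10 = 81 - 11 ≡ 4; y = λ·(1 - 4) - 8 ≡ 9. → (4, 9)
7P: (4, 9) + (10, 1). λ = (1 - 9)/(10 - 4) ≡ 3/6 mod 11. 6⁻¹ ≡ 2 (mod 11), so λ ≡ 6.
  x = λ² - 4 - 10 = 36 - 14 ≡ 0; y = λ·(4 - 0) - 9 ≡ 4. → (0, 4)
8P: (0, 4) + (10, 1). λ = (1 - 4)/(10 - 0) ≡ 8/10 mod 11. 10⁻¹ ≡ 10 (mod 11), so λ ≡ 3.
  x = λ² - 0 - 10 = 9 - 10 ≡ 10; y = λ·(0 - 10) - 4 ≡ 10. → (10, 10)
9P: (10, 10) + (10, 1): same x and y₁ ≡ -y₂, so the sum is the point at infinity.
9P = the point at infinity, so the order is 9.

9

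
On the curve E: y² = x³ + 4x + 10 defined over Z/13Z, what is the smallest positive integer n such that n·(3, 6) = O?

2P: tangent at (3, 6): λ = (3·3² + 4)/(2·6) ≡ 5/12. 12⁻¹ ≡ 12 (mod 13) since 12·12 = 144 ≡ 1, so λ ≡ 5·12 ≡ 8.
  x = λ² - 3 - 3 = 64 - 6 ≡ 6; y = λ·(3 - 6) - 6 ≡ 9. → (6, 9)
3P: (6, 9) + (3, 6). λ = (6 - 9)/(3 - 6) ≡ 10/10 mod 13. 10⁻¹ ≡ 4 (mod 13), so λ ≡ 1.
  x = λ² - 6 - 3 = 1 - 9 ≡ 5; y = λ·(6 - 5) - 9 ≡ 5. → (5, 5)
4P: (5, 5) + (3, 6). λ = (6 - 5)/(3 - 5) ≡ 1/11 mod 13. 11⁻¹ ≡ 6 (mod 13) since 11·6 = 66 ≡ 1, so λ ≡ 6.
  x = λ² - 5 - 3 = 36 - 8 ≡ 2; y = λ·(5 - 2) - 5 ≡ 0. → (2, 0)
5P: (2, 0) + (3, 6). λ = (6 - 0)/(3 - 2) ≡ 6/1 mod 13. 1⁻¹ ≡ 1 (mod 13) since 1·1 = 1 ≡ 1, so λ ≡ 6.
  x = λ² - 2 - 3 = 36 - 5 ≡ 5; y = λ·(2 - 5) - 0 ≡ 8. → (5, 8)
6P: (5, 8) + (3, 6). λ = (6 - 8)/(3 - 5) ≡ 11/11 mod 13. 11⁻¹ ≡ 6 (mod 13) since 11·6 = 66 ≡ 1, so λ ≡ 1.
  x = λ² - 5 - 3 = 1 - 8 ≡ 6; y = λ·(5 - 6) - 8 ≡ 4. → (6, 4)
7P: (6, 4) + (3, 6). λ = (6 - 4)/(3 - 6) ≡ 2/10 mod 13. 10⁻¹ ≡ 4 (mod 13), so λ ≡ 8.
  x = λ² - 6 - 3 = 64 - 9 ≡ 3; y = λ·(6 - 3) - 4 ≡ 7. → (3, 7)
8P: (3, 7) + (3, 6): same x and y₁ ≡ -y₂, so the sum is O.
8P = O, so the order is 8.

8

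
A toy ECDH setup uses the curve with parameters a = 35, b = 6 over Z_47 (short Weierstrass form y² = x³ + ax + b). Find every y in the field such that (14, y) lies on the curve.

none

x³ + 35x + 6 = 3240 ≡ 44 (mod 47).
44 is a non-residue mod 47; no y exists.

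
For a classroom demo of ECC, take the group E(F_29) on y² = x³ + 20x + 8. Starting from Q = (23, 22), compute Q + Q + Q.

Repeated addition: build up to 3Q.
2Q: tangent at (23, 22): λ = (3·23² + 20)/(2·22) ≡ 12/15. 15⁻¹ ≡ 2 (mod 29), so λ ≡ 12·2 ≡ 24.
  x = λ² - 23 - 23 = 576 - 46 ≡ 8; y = λ·(23 - 8) - 22 ≡ 19. → (8, 19)
3Q: (8, 19) + (23, 22). λ = (22 - 19)/(23 - 8) ≡ 3/15 mod 29. 15⁻¹ ≡ 2 (mod 29), so λ ≡ 6.
  x = λ² - 8 - 23 = 36 - 31 ≡ 5; y = λ·(8 - 5) - 19 ≡ 28. → (5, 28)

(5, 28)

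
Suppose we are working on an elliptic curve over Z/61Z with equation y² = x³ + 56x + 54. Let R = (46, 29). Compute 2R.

(3, 26)

tangent at (46, 29): λ = (3·46² + 56)/(2·29) ≡ 60/58. 58⁻¹ ≡ 20 (mod 61) since 58·20 = 1160 ≡ 1, so λ ≡ 60·20 ≡ 41.
  x = λ² - 46 - 46 = 1681 - 92 ≡ 3; y = λ·(46 - 3) - 29 ≡ 26. → (3, 26)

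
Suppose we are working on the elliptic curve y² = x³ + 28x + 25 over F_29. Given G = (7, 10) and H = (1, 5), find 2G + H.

(9, 22)

First 2G:
Repeated addition: build up to 2G.
2G: tangent at (7, 10): λ = (3·7² + 28)/(2·10) ≡ 1/20. 20⁻¹ ≡ 16 (mod 29) since 20·16 = 320 ≡ 1, so λ ≡ 1·16 ≡ 16.
  x = λ² - 7 - 7 = 256 - 14 ≡ 10; y = λ·(7 - 10) - 10 ≡ 0. → (10, 0)
2G = (10, 0).
Finally 2G + H:
(10, 0) + (1, 5). λ = (5 - 0)/(1 - 10) ≡ 5/20 mod 29. 20⁻¹ ≡ 16 (mod 29) since 20·16 = 320 ≡ 1, so λ ≡ 22.
  x = λ² - 10 - 1 = 484 - 11 ≡ 9; y = λ·(10 - 9) - 0 ≡ 22. → (9, 22)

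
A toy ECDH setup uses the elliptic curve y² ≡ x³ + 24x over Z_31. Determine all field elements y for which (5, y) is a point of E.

11, 20

x³ + 24x + 0 = 245 ≡ 28 (mod 31).
Square roots of 28 mod 31: 11 and 20 (since 11² = 121 ≡ 28).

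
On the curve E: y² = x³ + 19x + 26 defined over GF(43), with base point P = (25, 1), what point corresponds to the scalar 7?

(23, 17)

Double-and-add on 7 = (111)₂. Start with P = (25, 1) for the leading 1-bit.
double: tangent at (25, 1): λ = (3·25² + 19)/(2·1) ≡ 2/2. 2⁻¹ ≡ 22 (mod 43) since 2·22 = 44 ≡ 1, so λ ≡ 2·22 ≡ 1.
  x = λ² - 25 - 25 = 1 - 50 ≡ 37; y = λ·(25 - 37) - 1 ≡ 30. → (37, 30)
add P: (37, 30) + (25, 1). λ = (1 - 30)/(25 - 37) ≡ 14/31 mod 43. 31⁻¹ ≡ 25 (mod 43) since 31·25 = 775 ≡ 1, so λ ≡ 6.
  x = λ² - 37 - 25 = 36 - 62 ≡ 17; y = λ·(37 - 17) - 30 ≡ 4. → (17, 4)
double: tangent at (17, 4): λ = (3·17² + 19)/(2·4) ≡ 26/8. 8⁻¹ ≡ 27 (mod 43), so λ ≡ 26·27 ≡ 14.
  x = λ² - 17 - 17 = 196 - 34 ≡ 33; y = λ·(17 - 33) - 4 ≡ 30. → (33, 30)
add P: (33, 30) + (25, 1). λ = (1 - 30)/(25 - 33) ≡ 14/35 mod 43. 35⁻¹ ≡ 16 (mod 43) since 35·16 = 560 ≡ 1, so λ ≡ 9.
  x = λ² - 33 - 25 = 81 - 58 ≡ 23; y = λ·(33 - 23) - 30 ≡ 17. → (23, 17)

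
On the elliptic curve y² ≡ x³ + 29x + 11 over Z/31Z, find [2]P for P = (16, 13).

(1, 14)

tangent at (16, 13): λ = (3·16² + 29)/(2·13) ≡ 22/26. 26⁻¹ ≡ 6 (mod 31), so λ ≡ 22·6 ≡ 8.
  x = λ² - 16 - 16 = 64 - 32 ≡ 1; y = λ·(16 - 1) - 13 ≡ 14. → (1, 14)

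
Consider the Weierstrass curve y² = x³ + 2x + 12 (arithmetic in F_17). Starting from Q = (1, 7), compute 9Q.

Repeated addition: build up to 9Q.
2Q: tangent at (1, 7): λ = (3·1² + 2)/(2·7) ≡ 5/14. 14⁻¹ ≡ 11 (mod 17) since 14·11 = 154 ≡ 1, so λ ≡ 5·11 ≡ 4.
  x = λ² - 1 - 1 = 16 - 2 ≡ 14; y = λ·(1 - 14) - 7 ≡ 9. → (14, 9)
3Q: (14, 9) + (1, 7). λ = (7 - 9)/(1 - 14) ≡ 15/4 mod 17. 4⁻¹ ≡ 13 (mod 17), so λ ≡ 8.
  x = λ² - 14 - 1 = 64 - 15 ≡ 15; y = λ·(14 - 15) - 9 ≡ 0. → (15, 0)
4Q: (15, 0) + (1, 7). λ = (7 - 0)/(1 - 15) ≡ 7/3 mod 17. 3⁻¹ ≡ 6 (mod 17), so λ ≡ 8.
  x = λ² - 15 - 1 = 64 - 16 ≡ 14; y = λ·(15 - 14) - 0 ≡ 8. → (14, 8)
5Q: (14, 8) + (1, 7). λ = (7 - 8)/(1 - 14) ≡ 16/4 mod 17. 4⁻¹ ≡ 13 (mod 17), so λ ≡ 4.
  x = λ² - 14 - 1 = 16 - 15 ≡ 1; y = λ·(14 - 1) - 8 ≡ 10. → (1, 10)
6Q: (1, 10) + (1, 7): same x and y₁ ≡ -y₂, so the sum is ∞.
7Q: ∞ + (1, 7) = (1, 7) (identity).
8Q: tangent at (1, 7): λ = (3·1² + 2)/(2·7) ≡ 5/14. 14⁻¹ ≡ 11 (mod 17), so λ ≡ 5·11 ≡ 4.
  x = λ² - 1 - 1 = 16 - 2 ≡ 14; y = λ·(1 - 14) - 7 ≡ 9. → (14, 9)
9Q: (14, 9) + (1, 7). λ = (7 - 9)/(1 - 14) ≡ 15/4 mod 17. 4⁻¹ ≡ 13 (mod 17) since 4·13 = 52 ≡ 1, so λ ≡ 8.
  x = λ² - 14 - 1 = 64 - 15 ≡ 15; y = λ·(14 - 15) - 9 ≡ 0. → (15, 0)

(15, 0)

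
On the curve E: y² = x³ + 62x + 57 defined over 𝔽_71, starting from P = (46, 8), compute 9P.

(44, 0)

Double-and-add on 9 = (1001)₂. Start with P = (46, 8) for the leading 1-bit.
double: tangent at (46, 8): λ = (3·46² + 62)/(2·8) ≡ 20/16. 16⁻¹ ≡ 40 (mod 71) since 16·40 = 640 ≡ 1, so λ ≡ 20·40 ≡ 19.
  x = λ² - 46 - 46 = 361 - 92 ≡ 56; y = λ·(46 - 56) - 8 ≡ 15. → (56, 15)
double: tangent at (56, 15): λ = (3·56² + 62)/(2·15) ≡ 27/30. 30⁻¹ ≡ 45 (mod 71) since 30·45 = 1350 ≡ 1, so λ ≡ 27·45 ≡ 8.
  x = λ² - 56 - 56 = 64 - 112 ≡ 23; y = λ·(56 - 23) - 15 ≡ 36. → (23, 36)
double: tangent at (23, 36): λ = (3·23² + 62)/(2·36) ≡ 16/1. 1⁻¹ ≡ 1 (mod 71), so λ ≡ 16·1 ≡ 16.
  x = λ² - 23 - 23 = 256 - 46 ≡ 68; y = λ·(23 - 68) - 36 ≡ 25. → (68, 25)
add P: (68, 25) + (46, 8). λ = (8 - 25)/(46 - 68) ≡ 54/49 mod 71. 49⁻¹ ≡ 29 (mod 71) since 49·29 = 1421 ≡ 1, so λ ≡ 4.
  x = λ² - 68 - 46 = 16 - 114 ≡ 44; y = λ·(68 - 44) - 25 ≡ 0. → (44, 0)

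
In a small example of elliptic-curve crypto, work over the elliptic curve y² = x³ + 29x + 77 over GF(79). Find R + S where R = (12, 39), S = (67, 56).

(16, 56)

(12, 39) + (67, 56). λ = (56 - 39)/(67 - 12) ≡ 17/55 mod 79. 55⁻¹ ≡ 23 (mod 79), so λ ≡ 75.
  x = λ² - 12 - 67 = 5625 - 79 ≡ 16; y = λ·(12 - 16) - 39 ≡ 56. → (16, 56)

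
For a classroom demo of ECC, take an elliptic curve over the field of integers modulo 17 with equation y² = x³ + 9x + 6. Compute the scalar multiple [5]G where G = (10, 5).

Double-and-add on 5 = (101)₂. Start with G = (10, 5) for the leading 1-bit.
double: tangent at (10, 5): λ = (3·10² + 9)/(2·5) ≡ 3/10. 10⁻¹ ≡ 12 (mod 17) since 10·12 = 120 ≡ 1, so λ ≡ 3·12 ≡ 2.
  x = λ² - 10 - 10 = 4 - 20 ≡ 1; y = λ·(10 - 1) - 5 ≡ 13. → (1, 13)
double: tangent at (1, 13): λ = (3·1² + 9)/(2·13) ≡ 12/9. 9⁻¹ ≡ 2 (mod 17) since 9·2 = 18 ≡ 1, so λ ≡ 12·2 ≡ 7.
  x = λ² - 1 - 1 = 49 - 2 ≡ 13; y = λ·(1 - 13) - 13 ≡ 5. → (13, 5)
add G: (13, 5) + (10, 5). λ = (5 - 5)/(10 - 13) ≡ 0/14 mod 17. 14⁻¹ ≡ 11 (mod 17) since 14·11 = 154 ≡ 1, so λ ≡ 0.
  x = λ² - 13 - 10 = 0 - 23 ≡ 11; y = λ·(13 - 11) - 5 ≡ 12. → (11, 12)

(11, 12)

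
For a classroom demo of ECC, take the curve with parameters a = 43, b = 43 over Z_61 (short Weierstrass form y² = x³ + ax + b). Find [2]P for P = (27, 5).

tangent at (27, 5): λ = (3·27² + 43)/(2·5) ≡ 34/10. 10⁻¹ ≡ 55 (mod 61) since 10·55 = 550 ≡ 1, so λ ≡ 34·55 ≡ 40.
  x = λ² - 27 - 27 = 1600 - 54 ≡ 21; y = λ·(27 - 21) - 5 ≡ 52. → (21, 52)

(21, 52)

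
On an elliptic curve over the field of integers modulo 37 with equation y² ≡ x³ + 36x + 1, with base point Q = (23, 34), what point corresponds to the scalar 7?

Double-and-add on 7 = (111)₂. Start with Q = (23, 34) for the leading 1-bit.
double: tangent at (23, 34): λ = (3·23² + 36)/(2·34) ≡ 32/31. 31⁻¹ ≡ 6 (mod 37), so λ ≡ 32·6 ≡ 7.
  x = λ² - 23 - 23 = 49 - 46 ≡ 3; y = λ·(23 - 3) - 34 ≡ 32. → (3, 32)
add Q: (3, 32) + (23, 34). λ = (34 - 32)/(23 - 3) ≡ 2/20 mod 37. 20⁻¹ ≡ 13 (mod 37), so λ ≡ 26.
  x = λ² - 3 - 23 = 676 - 26 ≡ 21; y = λ·(3 - 21) - 32 ≡ 18. → (21, 18)
double: tangent at (21, 18): λ = (3·21² + 36)/(2·18) ≡ 27/36. 36⁻¹ ≡ 36 (mod 37), so λ ≡ 27·36 ≡ 10.
  x = λ² - 21 - 21 = 100 - 42 ≡ 21; y = λ·(21 - 21) - 18 ≡ 19. → (21, 19)
add Q: (21, 19) + (23, 34). λ = (34 - 19)/(23 - 21) ≡ 15/2 mod 37. 2⁻¹ ≡ 19 (mod 37), so λ ≡ 26.
  x = λ² - 21 - 23 = 676 - 44 ≡ 3; y = λ·(21 - 3) - 19 ≡ 5. → (3, 5)

(3, 5)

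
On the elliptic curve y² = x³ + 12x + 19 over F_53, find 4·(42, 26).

(23, 31)

Write G = (42, 26).
Repeated addition: build up to 4G.
2G: tangent at (42, 26): λ = (3·42² + 12)/(2·26) ≡ 4/52. 52⁻¹ ≡ 52 (mod 53), so λ ≡ 4·52 ≡ 49.
  x = λ² - 42 - 42 = 2401 - 84 ≡ 38; y = λ·(42 - 38) - 26 ≡ 11. → (38, 11)
3G: (38, 11) + (42, 26). λ = (26 - 11)/(42 - 38) ≡ 15/4 mod 53. 4⁻¹ ≡ 40 (mod 53), so λ ≡ 17.
  x = λ² - 38 - 42 = 289 - 80 ≡ 50; y = λ·(38 - 50) - 11 ≡ 50. → (50, 50)
4G: (50, 50) + (42, 26). λ = (26 - 50)/(42 - 50) ≡ 29/45 mod 53. 45⁻¹ ≡ 33 (mod 53), so λ ≡ 3.
  x = λ² - 50 - 42 = 9 - 92 ≡ 23; y = λ·(50 - 23) - 50 ≡ 31. → (23, 31)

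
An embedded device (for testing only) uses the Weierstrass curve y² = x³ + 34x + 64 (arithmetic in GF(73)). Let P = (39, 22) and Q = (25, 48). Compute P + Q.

(39, 22) + (25, 48). λ = (48 - 22)/(25 - 39) ≡ 26/59 mod 73. 59⁻¹ ≡ 26 (mod 73), so λ ≡ 19.
  x = λ² - 39 - 25 = 361 - 64 ≡ 5; y = λ·(39 - 5) - 22 ≡ 40. → (5, 40)

(5, 40)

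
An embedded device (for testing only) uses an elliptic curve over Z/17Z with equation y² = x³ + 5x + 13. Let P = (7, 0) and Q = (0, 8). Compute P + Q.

(7, 0) + (0, 8). λ = (8 - 0)/(0 - 7) ≡ 8/10 mod 17. 10⁻¹ ≡ 12 (mod 17), so λ ≡ 11.
  x = λ² - 7 - 0 = 121 - 7 ≡ 12; y = λ·(7 - 12) - 0 ≡ 13. → (12, 13)

(12, 13)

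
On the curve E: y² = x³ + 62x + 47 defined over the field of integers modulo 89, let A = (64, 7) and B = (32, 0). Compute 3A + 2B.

(42, 56)

First 3A:
Repeated addition: build up to 3A.
2A: tangent at (64, 7): λ = (3·64² + 62)/(2·7) ≡ 68/14. 14⁻¹ ≡ 70 (mod 89), so λ ≡ 68·70 ≡ 43.
  x = λ² - 64 - 64 = 1849 - 128 ≡ 30; y = λ·(64 - 30) - 7 ≡ 31. → (30, 31)
3A: (30, 31) + (64, 7). λ = (7 - 31)/(64 - 30) ≡ 65/34 mod 89. 34⁻¹ ≡ 55 (mod 89), so λ ≡ 15.
  x = λ² - 30 - 64 = 225 - 94 ≡ 42; y = λ·(30 - 42) - 31 ≡ 56. → (42, 56)
3A = (42, 56).
Next 2B:
Repeated addition: build up to 2B.
2B: (32, 0) + (32, 0): same x and y₁ ≡ -y₂, so the sum is O.
2B = O.
Finally 3A + 2B:
(42, 56) + O = (42, 56) (identity).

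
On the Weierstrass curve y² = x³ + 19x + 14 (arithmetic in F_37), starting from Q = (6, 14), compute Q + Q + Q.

Repeated addition: build up to 3Q.
2Q: tangent at (6, 14): λ = (3·6² + 19)/(2·14) ≡ 16/28. 28⁻¹ ≡ 4 (mod 37), so λ ≡ 16·4 ≡ 27.
  x = λ² - 6 - 6 = 729 - 12 ≡ 14; y = λ·(6 - 14) - 14 ≡ 29. → (14, 29)
3Q: (14, 29) + (6, 14). λ = (14 - 29)/(6 - 14) ≡ 22/29 mod 37. 29⁻¹ ≡ 23 (mod 37), so λ ≡ 25.
  x = λ² - 14 - 6 = 625 - 20 ≡ 13; y = λ·(14 - 13) - 29 ≡ 33. → (13, 33)

(13, 33)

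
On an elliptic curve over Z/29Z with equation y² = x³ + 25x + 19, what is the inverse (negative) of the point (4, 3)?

-(4, 3) = (4, -3 mod 29) = (4, 26).

(4, 26)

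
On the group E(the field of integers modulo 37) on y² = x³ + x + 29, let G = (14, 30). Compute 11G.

(14, 30)

Repeated addition: build up to 11G.
2G: tangent at (14, 30): λ = (3·14² + 1)/(2·30) ≡ 34/23. 23⁻¹ ≡ 29 (mod 37), so λ ≡ 34·29 ≡ 24.
  x = λ² - 14 - 14 = 576 - 28 ≡ 30; y = λ·(14 - 30) - 30 ≡ 30. → (30, 30)
3G: (30, 30) + (14, 30). λ = (30 - 30)/(14 - 30) ≡ 0/21 mod 37. 21⁻¹ ≡ 30 (mod 37) since 21·30 = 630 ≡ 1, so λ ≡ 0.
  x = λ² - 30 - 14 = 0 - 44 ≡ 30; y = λ·(30 - 30) - 30 ≡ 7. → (30, 7)
4G: (30, 7) + (14, 30). λ = (30 - 7)/(14 - 30) ≡ 23/21 mod 37. 21⁻¹ ≡ 30 (mod 37), so λ ≡ 24.
  x = λ² - 30 - 14 = 576 - 44 ≡ 14; y = λ·(30 - 14) - 7 ≡ 7. → (14, 7)
5G: (14, 7) + (14, 30): same x and y₁ ≡ -y₂, so the sum is ∞.
6G: ∞ + (14, 30) = (14, 30) (identity).
7G: tangent at (14, 30): λ = (3·14² + 1)/(2·30) ≡ 34/23. 23⁻¹ ≡ 29 (mod 37) since 23·29 = 667 ≡ 1, so λ ≡ 34·29 ≡ 24.
  x = λ² - 14 - 14 = 576 - 28 ≡ 30; y = λ·(14 - 30) - 30 ≡ 30. → (30, 30)
8G: (30, 30) + (14, 30). λ = (30 - 30)/(14 - 30) ≡ 0/21 mod 37. 21⁻¹ ≡ 30 (mod 37) since 21·30 = 630 ≡ 1, so λ ≡ 0.
  x = λ² - 30 - 14 = 0 - 44 ≡ 30; y = λ·(30 - 30) - 30 ≡ 7. → (30, 7)
9G: (30, 7) + (14, 30). λ = (30 - 7)/(14 - 30) ≡ 23/21 mod 37. 21⁻¹ ≡ 30 (mod 37), so λ ≡ 24.
  x = λ² - 30 - 14 = 576 - 44 ≡ 14; y = λ·(30 - 14) - 7 ≡ 7. → (14, 7)
10G: (14, 7) + (14, 30): same x and y₁ ≡ -y₂, so the sum is ∞.
11G: ∞ + (14, 30) = (14, 30) (identity).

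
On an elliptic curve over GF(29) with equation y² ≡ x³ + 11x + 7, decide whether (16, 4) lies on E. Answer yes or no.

yes

y² = 4² ≡ 16; x³ + 11x + 7 = 4279 ≡ 16 (mod 29). 16 = 16.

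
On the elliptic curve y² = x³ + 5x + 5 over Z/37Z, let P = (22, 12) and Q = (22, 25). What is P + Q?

O

The two points share x = 22 and their y-coordinates satisfy 12 + 25 ≡ 0 (mod 37), so they are inverses. Their sum is O.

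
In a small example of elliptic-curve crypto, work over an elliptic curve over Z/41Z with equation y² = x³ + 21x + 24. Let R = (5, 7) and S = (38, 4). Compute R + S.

(5, 7) + (38, 4). λ = (4 - 7)/(38 - 5) ≡ 38/33 mod 41. 33⁻¹ ≡ 5 (mod 41), so λ ≡ 26.
  x = λ² - 5 - 38 = 676 - 43 ≡ 18; y = λ·(5 - 18) - 7 ≡ 24. → (18, 24)

(18, 24)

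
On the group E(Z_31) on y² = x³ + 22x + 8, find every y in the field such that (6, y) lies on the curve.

x³ + 22x + 8 = 356 ≡ 15 (mod 31).
15 is a non-residue mod 31; no y exists.

none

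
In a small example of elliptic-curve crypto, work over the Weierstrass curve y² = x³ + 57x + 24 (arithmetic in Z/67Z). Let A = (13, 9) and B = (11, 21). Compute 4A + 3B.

(17, 55)

First 4A:
Double-and-add on 4 = (100)₂. Start with A = (13, 9) for the leading 1-bit.
double: tangent at (13, 9): λ = (3·13² + 57)/(2·9) ≡ 28/18. 18⁻¹ ≡ 41 (mod 67), so λ ≡ 28·41 ≡ 9.
  x = λ² - 13 - 13 = 81 - 26 ≡ 55; y = λ·(13 - 55) - 9 ≡ 15. → (55, 15)
double: tangent at (55, 15): λ = (3·55² + 57)/(2·15) ≡ 20/30. 30⁻¹ ≡ 38 (mod 67), so λ ≡ 20·38 ≡ 23.
  x = λ² - 55 - 55 = 529 - 110 ≡ 17; y = λ·(55 - 17) - 15 ≡ 55. → (17, 55)
4A = (17, 55).
Next 3B:
Repeated addition: build up to 3B.
2B: tangent at (11, 21): λ = (3·11² + 57)/(2·21) ≡ 18/42. 42⁻¹ ≡ 8 (mod 67), so λ ≡ 18·8 ≡ 10.
  x = λ² - 11 - 11 = 100 - 22 ≡ 11; y = λ·(11 - 11) - 21 ≡ 46. → (11, 46)
3B: (11, 46) + (11, 21): same x and y₁ ≡ -y₂, so the sum is the point at infinity.
3B = the point at infinity.
Finally 4A + 3B:
(17, 55) + the point at infinity = (17, 55) (identity).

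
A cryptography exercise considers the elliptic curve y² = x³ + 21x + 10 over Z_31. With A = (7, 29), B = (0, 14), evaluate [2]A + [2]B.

First 2A:
Repeated addition: build up to 2A.
2A: tangent at (7, 29): λ = (3·7² + 21)/(2·29) ≡ 13/27. 27⁻¹ ≡ 23 (mod 31), so λ ≡ 13·23 ≡ 20.
  x = λ² - 7 - 7 = 400 - 14 ≡ 14; y = λ·(7 - 14) - 29 ≡ 17. → (14, 17)
2A = (14, 17).
Next 2B:
Repeated addition: build up to 2B.
2B: tangent at (0, 14): λ = (3·0² + 21)/(2·14) ≡ 21/28. 28⁻¹ ≡ 10 (mod 31), so λ ≡ 21·10 ≡ 24.
  x = λ² - 0 - 0 = 576 - 0 ≡ 18; y = λ·(0 - 18) - 14 ≡ 19. → (18, 19)
2B = (18, 19).
Finally 2A + 2B:
(14, 17) + (18, 19). λ = (19 - 17)/(18 - 14) ≡ 2/4 mod 31. 4⁻¹ ≡ 8 (mod 31), so λ ≡ 16.
  x = λ² - 14 - 18 = 256 - 32 ≡ 7; y = λ·(14 - 7) - 17 ≡ 2. → (7, 2)

(7, 2)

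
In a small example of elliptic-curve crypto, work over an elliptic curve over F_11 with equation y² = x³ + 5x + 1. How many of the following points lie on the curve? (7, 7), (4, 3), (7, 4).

(7, 7): 7² ≡ 5, rhs ≡ 5 → on.
(4, 3): 3² ≡ 9, rhs ≡ 8 → off.
(7, 4): 4² ≡ 5, rhs ≡ 5 → on.

2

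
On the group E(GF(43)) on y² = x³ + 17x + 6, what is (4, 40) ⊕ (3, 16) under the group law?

(10, 31)

(4, 40) + (3, 16). λ = (16 - 40)/(3 - 4) ≡ 19/42 mod 43. 42⁻¹ ≡ 42 (mod 43) since 42·42 = 1764 ≡ 1, so λ ≡ 24.
  x = λ² - 4 - 3 = 576 - 7 ≡ 10; y = λ·(4 - 10) - 40 ≡ 31. → (10, 31)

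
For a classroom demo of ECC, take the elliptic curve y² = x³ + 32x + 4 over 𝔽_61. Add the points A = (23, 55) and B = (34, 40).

(23, 6)

(23, 55) + (34, 40). λ = (40 - 55)/(34 - 23) ≡ 46/11 mod 61. 11⁻¹ ≡ 50 (mod 61) since 11·50 = 550 ≡ 1, so λ ≡ 43.
  x = λ² - 23 - 34 = 1849 - 57 ≡ 23; y = λ·(23 - 23) - 55 ≡ 6. → (23, 6)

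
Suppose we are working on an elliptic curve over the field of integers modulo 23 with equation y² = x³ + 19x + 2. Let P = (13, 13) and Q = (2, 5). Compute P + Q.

(13, 13) + (2, 5). λ = (5 - 13)/(2 - 13) ≡ 15/12 mod 23. 12⁻¹ ≡ 2 (mod 23), so λ ≡ 7.
  x = λ² - 13 - 2 = 49 - 15 ≡ 11; y = λ·(13 - 11) - 13 ≡ 1. → (11, 1)

(11, 1)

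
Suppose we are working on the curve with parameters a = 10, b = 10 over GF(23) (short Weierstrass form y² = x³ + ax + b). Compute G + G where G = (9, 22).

(5, 1)

tangent at (9, 22): λ = (3·9² + 10)/(2·22) ≡ 0/21. 21⁻¹ ≡ 11 (mod 23), so λ ≡ 0·11 ≡ 0.
  x = λ² - 9 - 9 = 0 - 18 ≡ 5; y = λ·(9 - 5) - 22 ≡ 1. → (5, 1)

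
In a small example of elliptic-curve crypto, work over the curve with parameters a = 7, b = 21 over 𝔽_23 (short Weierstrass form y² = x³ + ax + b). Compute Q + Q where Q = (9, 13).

(6, 7)

tangent at (9, 13): λ = (3·9² + 7)/(2·13) ≡ 20/3. 3⁻¹ ≡ 8 (mod 23), so λ ≡ 20·8 ≡ 22.
  x = λ² - 9 - 9 = 484 - 18 ≡ 6; y = λ·(9 - 6) - 13 ≡ 7. → (6, 7)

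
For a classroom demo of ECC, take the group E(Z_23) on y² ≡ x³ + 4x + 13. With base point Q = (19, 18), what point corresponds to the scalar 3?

Repeated addition: build up to 3Q.
2Q: tangent at (19, 18): λ = (3·19² + 4)/(2·18) ≡ 6/13. 13⁻¹ ≡ 16 (mod 23), so λ ≡ 6·16 ≡ 4.
  x = λ² - 19 - 19 = 16 - 38 ≡ 1; y = λ·(19 - 1) - 18 ≡ 8. → (1, 8)
3Q: (1, 8) + (19, 18). λ = (18 - 8)/(19 - 1) ≡ 10/18 mod 23. 18⁻¹ ≡ 9 (mod 23), so λ ≡ 21.
  x = λ² - 1 - 19 = 441 - 20 ≡ 7; y = λ·(1 - 7) - 8 ≡ 4. → (7, 4)

(7, 4)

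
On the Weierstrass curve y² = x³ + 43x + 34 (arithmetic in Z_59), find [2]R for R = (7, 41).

tangent at (7, 41): λ = (3·7² + 43)/(2·41) ≡ 13/23. 23⁻¹ ≡ 18 (mod 59) since 23·18 = 414 ≡ 1, so λ ≡ 13·18 ≡ 57.
  x = λ² - 7 - 7 = 3249 - 14 ≡ 49; y = λ·(7 - 49) - 41 ≡ 43. → (49, 43)

(49, 43)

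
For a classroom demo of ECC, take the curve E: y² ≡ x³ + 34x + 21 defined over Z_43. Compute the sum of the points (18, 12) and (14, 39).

(18, 12) + (14, 39). λ = (39 - 12)/(14 - 18) ≡ 27/39 mod 43. 39⁻¹ ≡ 32 (mod 43), so λ ≡ 4.
  x = λ² - 18 - 14 = 16 - 32 ≡ 27; y = λ·(18 - 27) - 12 ≡ 38. → (27, 38)

(27, 38)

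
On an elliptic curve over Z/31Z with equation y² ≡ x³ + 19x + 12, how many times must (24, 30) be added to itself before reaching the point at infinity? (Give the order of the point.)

4

2P: tangent at (24, 30): λ = (3·24² + 19)/(2·30) ≡ 11/29. 29⁻¹ ≡ 15 (mod 31), so λ ≡ 11·15 ≡ 10.
  x = λ² - 24 - 24 = 100 - 48 ≡ 21; y = λ·(24 - 21) - 30 ≡ 0. → (21, 0)
3P: (21, 0) + (24, 30). λ = (30 - 0)/(24 - 21) ≡ 30/3 mod 31. 3⁻¹ ≡ 21 (mod 31), so λ ≡ 10.
  x = λ² - 21 - 24 = 100 - 45 ≡ 24; y = λ·(21 - 24) - 0 ≡ 1. → (24, 1)
4P: (24, 1) + (24, 30): same x and y₁ ≡ -y₂, so the sum is the point at infinity.
4P = the point at infinity, so the order is 4.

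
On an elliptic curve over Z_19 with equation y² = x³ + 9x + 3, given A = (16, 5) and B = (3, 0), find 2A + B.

First 2A:
Repeated addition: build up to 2A.
2A: tangent at (16, 5): λ = (3·16² + 9)/(2·5) ≡ 17/10. 10⁻¹ ≡ 2 (mod 19) since 10·2 = 20 ≡ 1, so λ ≡ 17·2 ≡ 15.
  x = λ² - 16 - 16 = 225 - 32 ≡ 3; y = λ·(16 - 3) - 5 ≡ 0. → (3, 0)
2A = (3, 0).
Finally 2A + B:
(3, 0) + (3, 0): same x and y₁ ≡ -y₂, so the sum is O.

O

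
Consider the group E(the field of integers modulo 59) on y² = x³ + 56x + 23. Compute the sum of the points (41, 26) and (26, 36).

(41, 26) + (26, 36). λ = (36 - 26)/(26 - 41) ≡ 10/44 mod 59. 44⁻¹ ≡ 55 (mod 59) since 44·55 = 2420 ≡ 1, so λ ≡ 19.
  x = λ² - 41 - 26 = 361 - 67 ≡ 58; y = λ·(41 - 58) - 26 ≡ 5. → (58, 5)

(58, 5)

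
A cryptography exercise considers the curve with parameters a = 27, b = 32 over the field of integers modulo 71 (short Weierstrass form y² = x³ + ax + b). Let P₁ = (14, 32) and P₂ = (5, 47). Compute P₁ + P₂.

(14, 32) + (5, 47). λ = (47 - 32)/(5 - 14) ≡ 15/62 mod 71. 62⁻¹ ≡ 63 (mod 71), so λ ≡ 22.
  x = λ² - 14 - 5 = 484 - 19 ≡ 39; y = λ·(14 - 39) - 32 ≡ 57. → (39, 57)

(39, 57)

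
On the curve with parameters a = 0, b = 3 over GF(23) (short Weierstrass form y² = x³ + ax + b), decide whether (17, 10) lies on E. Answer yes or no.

no

y² = 10² ≡ 8; x³ + 0x + 3 = 4916 ≡ 17 (mod 23). 8 ≠ 17.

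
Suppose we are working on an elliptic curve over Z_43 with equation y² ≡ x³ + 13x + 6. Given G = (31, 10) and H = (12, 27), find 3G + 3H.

(2, 30)

First 3G:
Repeated addition: build up to 3G.
2G: tangent at (31, 10): λ = (3·31² + 13)/(2·10) ≡ 15/20. 20⁻¹ ≡ 28 (mod 43), so λ ≡ 15·28 ≡ 33.
  x = λ² - 31 - 31 = 1089 - 62 ≡ 38; y = λ·(31 - 38) - 10 ≡ 17. → (38, 17)
3G: (38, 17) + (31, 10). λ = (10 - 17)/(31 - 38) ≡ 36/36 mod 43. 36⁻¹ ≡ 6 (mod 43), so λ ≡ 1.
  x = λ² - 38 - 31 = 1 - 69 ≡ 18; y = λ·(38 - 18) - 17 ≡ 3. → (18, 3)
3G = (18, 3).
Next 3H:
Repeated addition: build up to 3H.
2H: tangent at (12, 27): λ = (3·12² + 13)/(2·27) ≡ 15/11. 11⁻¹ ≡ 4 (mod 43) since 11·4 = 44 ≡ 1, so λ ≡ 15·4 ≡ 17.
  x = λ² - 12 - 12 = 289 - 24 ≡ 7; y = λ·(12 - 7) - 27 ≡ 15. → (7, 15)
3H: (7, 15) + (12, 27). λ = (27 - 15)/(12 - 7) ≡ 12/5 mod 43. 5⁻¹ ≡ 26 (mod 43), so λ ≡ 11.
  x = λ² - 7 - 12 = 121 - 19 ≡ 16; y = λ·(7 - 16) - 15 ≡ 15. → (16, 15)
3H = (16, 15).
Finally 3G + 3H:
(18, 3) + (16, 15). λ = (15 - 3)/(16 - 18) ≡ 12/41 mod 43. 41⁻¹ ≡ 21 (mod 43), so λ ≡ 37.
  x = λ² - 18 - 16 = 1369 - 34 ≡ 2; y = λ·(18 - 2) - 3 ≡ 30. → (2, 30)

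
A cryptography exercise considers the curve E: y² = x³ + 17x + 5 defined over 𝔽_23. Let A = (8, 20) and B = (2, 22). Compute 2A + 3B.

First 2A:
Repeated addition: build up to 2A.
2A: tangent at (8, 20): λ = (3·8² + 17)/(2·20) ≡ 2/17. 17⁻¹ ≡ 19 (mod 23), so λ ≡ 2·19 ≡ 15.
  x = λ² - 8 - 8 = 225 - 16 ≡ 2; y = λ·(8 - 2) - 20 ≡ 1. → (2, 1)
2A = (2, 1).
Next 3B:
Repeated addition: build up to 3B.
2B: tangent at (2, 22): λ = (3·2² + 17)/(2·22) ≡ 6/21. 21⁻¹ ≡ 11 (mod 23), so λ ≡ 6·11 ≡ 20.
  x = λ² - 2 - 2 = 400 - 4 ≡ 5; y = λ·(2 - 5) - 22 ≡ 10. → (5, 10)
3B: (5, 10) + (2, 22). λ = (22 - 10)/(2 - 5) ≡ 12/20 mod 23. 20⁻¹ ≡ 15 (mod 23), so λ ≡ 19.
  x = λ² - 5 - 2 = 361 - 7 ≡ 9; y = λ·(5 - 9) - 10 ≡ 6. → (9, 6)
3B = (9, 6).
Finally 2A + 3B:
(2, 1) + (9, 6). λ = (6 - 1)/(9 - 2) ≡ 5/7 mod 23. 7⁻¹ ≡ 10 (mod 23) since 7·10 = 70 ≡ 1, so λ ≡ 4.
  x = λ² - 2 - 9 = 16 - 11 ≡ 5; y = λ·(2 - 5) - 1 ≡ 10. → (5, 10)

(5, 10)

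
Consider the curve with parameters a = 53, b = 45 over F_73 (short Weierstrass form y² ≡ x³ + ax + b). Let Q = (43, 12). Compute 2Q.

(14, 63)

tangent at (43, 12): λ = (3·43² + 53)/(2·12) ≡ 52/24. 24⁻¹ ≡ 70 (mod 73) since 24·70 = 1680 ≡ 1, so λ ≡ 52·70 ≡ 63.
  x = λ² - 43 - 43 = 3969 - 86 ≡ 14; y = λ·(43 - 14) - 12 ≡ 63. → (14, 63)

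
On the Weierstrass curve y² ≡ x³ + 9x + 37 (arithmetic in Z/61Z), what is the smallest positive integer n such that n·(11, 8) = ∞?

2P: tangent at (11, 8): λ = (3·11² + 9)/(2·8) ≡ 6/16. 16⁻¹ ≡ 42 (mod 61) since 16·42 = 672 ≡ 1, so λ ≡ 6·42 ≡ 8.
  x = λ² - 11 - 11 = 64 - 22 ≡ 42; y = λ·(11 - 42) - 8 ≡ 49. → (42, 49)
3P: (42, 49) + (11, 8). λ = (8 - 49)/(11 - 42) ≡ 20/30 mod 61. 30⁻¹ ≡ 59 (mod 61) since 30·59 = 1770 ≡ 1, so λ ≡ 21.
  x = λ² - 42 - 11 = 441 - 53 ≡ 22; y = λ·(42 - 22) - 49 ≡ 5. → (22, 5)
4P: (22, 5) + (11, 8). λ = (8 - 5)/(11 - 22) ≡ 3/50 mod 61. 50⁻¹ ≡ 11 (mod 61), so λ ≡ 33.
  x = λ² - 22 - 11 = 1089 - 33 ≡ 19; y = λ·(22 - 19) - 5 ≡ 33. → (19, 33)
5P: (19, 33) + (11, 8). λ = (8 - 33)/(11 - 19) ≡ 36/53 mod 61. 53⁻¹ ≡ 38 (mod 61) since 53·38 = 2014 ≡ 1, so λ ≡ 26.
  x = λ² - 19 - 11 = 676 - 30 ≡ 36; y = λ·(19 - 36) - 33 ≡ 13. → (36, 13)
6P: (36, 13) + (11, 8). λ = (8 - 13)/(11 - 36) ≡ 56/36 mod 61. 36⁻¹ ≡ 39 (mod 61), so λ ≡ 49.
  x = λ² - 36 - 11 = 2401 - 47 ≡ 36; y = λ·(36 - 36) - 13 ≡ 48. → (36, 48)
7P: (36, 48) + (11, 8). λ = (8 - 48)/(11 - 36) ≡ 21/36 mod 61. 36⁻¹ ≡ 39 (mod 61), so λ ≡ 26.
  x = λ² - 36 - 11 = 676 - 47 ≡ 19; y = λ·(36 - 19) - 48 ≡ 28. → (19, 28)
8P: (19, 28) + (11, 8). λ = (8 - 28)/(11 - 19) ≡ 41/53 mod 61. 53⁻¹ ≡ 38 (mod 61), so λ ≡ 33.
  x = λ² - 19 - 11 = 1089 - 30 ≡ 22; y = λ·(19 - 22) - 28 ≡ 56. → (22, 56)
9P: (22, 56) + (11, 8). λ = (8 - 56)/(11 - 22) ≡ 13/50 mod 61. 50⁻¹ ≡ 11 (mod 61) since 50·11 = 550 ≡ 1, so λ ≡ 21.
  x = λ² - 22 - 11 = 441 - 33 ≡ 42; y = λ·(22 - 42) - 56 ≡ 12. → (42, 12)
10P: (42, 12) + (11, 8). λ = (8 - 12)/(11 - 42) ≡ 57/30 mod 61. 30⁻¹ ≡ 59 (mod 61) since 30·59 = 1770 ≡ 1, so λ ≡ 8.
  x = λ² - 42 - 11 = 64 - 53 ≡ 11; y = λ·(42 - 11) - 12 ≡ 53. → (11, 53)
11P: (11, 53) + (11, 8): same x and y₁ ≡ -y₂, so the sum is ∞.
11P = ∞, so the order is 11.

11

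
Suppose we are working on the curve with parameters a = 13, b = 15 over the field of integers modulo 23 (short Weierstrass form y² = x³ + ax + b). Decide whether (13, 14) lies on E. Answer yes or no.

yes

y² = 14² ≡ 12; x³ + 13x + 15 = 2381 ≡ 12 (mod 23). 12 = 12.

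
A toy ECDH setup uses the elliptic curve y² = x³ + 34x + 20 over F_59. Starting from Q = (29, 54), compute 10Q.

Double-and-add on 10 = (1010)₂. Start with Q = (29, 54) for the leading 1-bit.
double: tangent at (29, 54): λ = (3·29² + 34)/(2·54) ≡ 20/49. 49⁻¹ ≡ 53 (mod 59), so λ ≡ 20·53 ≡ 57.
  x = λ² - 29 - 29 = 3249 - 58 ≡ 5; y = λ·(29 - 5) - 54 ≡ 16. → (5, 16)
double: tangent at (5, 16): λ = (3·5² + 34)/(2·16) ≡ 50/32. 32⁻¹ ≡ 24 (mod 59) since 32·24 = 768 ≡ 1, so λ ≡ 50·24 ≡ 20.
  x = λ² - 5 - 5 = 400 - 10 ≡ 36; y = λ·(5 - 36) - 16 ≡ 13. → (36, 13)
add Q: (36, 13) + (29, 54). λ = (54 - 13)/(29 - 36) ≡ 41/52 mod 59. 52⁻¹ ≡ 42 (mod 59), so λ ≡ 11.
  x = λ² - 36 - 29 = 121 - 65 ≡ 56; y = λ·(36 - 56) - 13 ≡ 3. → (56, 3)
double: tangent at (56, 3): λ = (3·56² + 34)/(2·3) ≡ 2/6. 6⁻¹ ≡ 10 (mod 59) since 6·10 = 60 ≡ 1, so λ ≡ 2·10 ≡ 20.
  x = λ² - 56 - 56 = 400 - 112 ≡ 52; y = λ·(56 - 52) - 3 ≡ 18. → (52, 18)

(52, 18)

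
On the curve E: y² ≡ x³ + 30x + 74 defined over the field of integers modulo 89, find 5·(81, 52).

(22, 41)

Write G = (81, 52).
Repeated addition: build up to 5G.
2G: tangent at (81, 52): λ = (3·81² + 30)/(2·52) ≡ 44/15. 15⁻¹ ≡ 6 (mod 89), so λ ≡ 44·6 ≡ 86.
  x = λ² - 81 - 81 = 7396 - 162 ≡ 25; y = λ·(81 - 25) - 52 ≡ 47. → (25, 47)
3G: (25, 47) + (81, 52). λ = (52 - 47)/(81 - 25) ≡ 5/56 mod 89. 56⁻¹ ≡ 62 (mod 89), so λ ≡ 43.
  x = λ² - 25 - 81 = 1849 - 106 ≡ 52; y = λ·(25 - 52) - 47 ≡ 38. → (52, 38)
4G: (52, 38) + (81, 52). λ = (52 - 38)/(81 - 52) ≡ 14/29 mod 89. 29⁻¹ ≡ 43 (mod 89), so λ ≡ 68.
  x = λ² - 52 - 81 = 4624 - 133 ≡ 41; y = λ·(52 - 41) - 38 ≡ 87. → (41, 87)
5G: (41, 87) + (81, 52). λ = (52 - 87)/(81 - 41) ≡ 54/40 mod 89. 40⁻¹ ≡ 69 (mod 89) since 40·69 = 2760 ≡ 1, so λ ≡ 77.
  x = λ² - 41 - 81 = 5929 - 122 ≡ 22; y = λ·(41 - 22) - 87 ≡ 41. → (22, 41)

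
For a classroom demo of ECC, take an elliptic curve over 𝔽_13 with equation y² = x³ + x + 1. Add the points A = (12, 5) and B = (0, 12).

(11, 2)

(12, 5) + (0, 12). λ = (12 - 5)/(0 - 12) ≡ 7/1 mod 13. 1⁻¹ ≡ 1 (mod 13), so λ ≡ 7.
  x = λ² - 12 - 0 = 49 - 12 ≡ 11; y = λ·(12 - 11) - 5 ≡ 2. → (11, 2)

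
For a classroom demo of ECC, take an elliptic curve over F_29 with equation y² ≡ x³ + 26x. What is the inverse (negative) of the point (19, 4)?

-(19, 4) = (19, -4 mod 29) = (19, 25).

(19, 25)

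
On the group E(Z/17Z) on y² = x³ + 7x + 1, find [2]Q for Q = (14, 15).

(6, 2)

tangent at (14, 15): λ = (3·14² + 7)/(2·15) ≡ 0/13. 13⁻¹ ≡ 4 (mod 17), so λ ≡ 0·4 ≡ 0.
  x = λ² - 14 - 14 = 0 - 28 ≡ 6; y = λ·(14 - 6) - 15 ≡ 2. → (6, 2)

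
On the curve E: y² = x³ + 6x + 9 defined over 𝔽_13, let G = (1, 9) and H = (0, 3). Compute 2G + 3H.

(10, 4)

First 2G:
Repeated addition: build up to 2G.
2G: tangent at (1, 9): λ = (3·1² + 6)/(2·9) ≡ 9/5. 5⁻¹ ≡ 8 (mod 13) since 5·8 = 40 ≡ 1, so λ ≡ 9·8 ≡ 7.
  x = λ² - 1 - 1 = 49 - 2 ≡ 8; y = λ·(1 - 8) - 9 ≡ 7. → (8, 7)
2G = (8, 7).
Next 3H:
Repeated addition: build up to 3H.
2H: tangent at (0, 3): λ = (3·0² + 6)/(2·3) ≡ 6/6. 6⁻¹ ≡ 11 (mod 13), so λ ≡ 6·11 ≡ 1.
  x = λ² - 0 - 0 = 1 - 0 ≡ 1; y = λ·(0 - 1) - 3 ≡ 9. → (1, 9)
3H: (1, 9) + (0, 3). λ = (3 - 9)/(0 - 1) ≡ 7/12 mod 13. 12⁻¹ ≡ 12 (mod 13), so λ ≡ 6.
  x = λ² - 1 - 0 = 36 - 1 ≡ 9; y = λ·(1 - 9) - 9 ≡ 8. → (9, 8)
3H = (9, 8).
Finally 2G + 3H:
(8, 7) + (9, 8). λ = (8 - 7)/(9 - 8) ≡ 1/1 mod 13. 1⁻¹ ≡ 1 (mod 13), so λ ≡ 1.
  x = λ² - 8 - 9 = 1 - 17 ≡ 10; y = λ·(8 - 10) - 7 ≡ 4. → (10, 4)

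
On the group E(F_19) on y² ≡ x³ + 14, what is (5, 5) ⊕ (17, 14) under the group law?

(5, 5) + (17, 14). λ = (14 - 5)/(17 - 5) ≡ 9/12 mod 19. 12⁻¹ ≡ 8 (mod 19), so λ ≡ 15.
  x = λ² - 5 - 17 = 225 - 22 ≡ 13; y = λ·(5 - 13) - 5 ≡ 8. → (13, 8)

(13, 8)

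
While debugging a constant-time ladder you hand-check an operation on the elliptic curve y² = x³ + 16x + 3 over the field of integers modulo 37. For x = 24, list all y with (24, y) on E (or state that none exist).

x³ + 16x + 3 = 14211 ≡ 3 (mod 37).
Square roots of 3 mod 37: 15 and 22 (since 15² = 225 ≡ 3).

15, 22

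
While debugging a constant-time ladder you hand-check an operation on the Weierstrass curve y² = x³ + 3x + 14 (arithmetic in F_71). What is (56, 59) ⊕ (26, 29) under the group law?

(56, 59) + (26, 29). λ = (29 - 59)/(26 - 56) ≡ 41/41 mod 71. 41⁻¹ ≡ 26 (mod 71) since 41·26 = 1066 ≡ 1, so λ ≡ 1.
  x = λ² - 56 - 26 = 1 - 82 ≡ 61; y = λ·(56 - 61) - 59 ≡ 7. → (61, 7)

(61, 7)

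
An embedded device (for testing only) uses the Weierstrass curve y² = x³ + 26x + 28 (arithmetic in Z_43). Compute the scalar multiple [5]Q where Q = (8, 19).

Repeated addition: build up to 5Q.
2Q: tangent at (8, 19): λ = (3·8² + 26)/(2·19) ≡ 3/38. 38⁻¹ ≡ 17 (mod 43) since 38·17 = 646 ≡ 1, so λ ≡ 3·17 ≡ 8.
  x = λ² - 8 - 8 = 64 - 16 ≡ 5; y = λ·(8 - 5) - 19 ≡ 5. → (5, 5)
3Q: (5, 5) + (8, 19). λ = (19 - 5)/(8 - 5) ≡ 14/3 mod 43. 3⁻¹ ≡ 29 (mod 43) since 3·29 = 87 ≡ 1, so λ ≡ 19.
  x = λ² - 5 - 8 = 361 - 13 ≡ 4; y = λ·(5 - 4) - 5 ≡ 14. → (4, 14)
4Q: (4, 14) + (8, 19). λ = (19 - 14)/(8 - 4) ≡ 5/4 mod 43. 4⁻¹ ≡ 11 (mod 43), so λ ≡ 12.
  x = λ² - 4 - 8 = 144 - 12 ≡ 3; y = λ·(4 - 3) - 14 ≡ 41. → (3, 41)
5Q: (3, 41) + (8, 19). λ = (19 - 41)/(8 - 3) ≡ 21/5 mod 43. 5⁻¹ ≡ 26 (mod 43), so λ ≡ 30.
  x = λ² - 3 - 8 = 900 - 11 ≡ 29; y = λ·(3 - 29) - 41 ≡ 39. → (29, 39)

(29, 39)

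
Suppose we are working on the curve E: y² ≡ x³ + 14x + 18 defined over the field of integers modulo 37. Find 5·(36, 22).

(18, 21)

Write G = (36, 22).
Repeated addition: build up to 5G.
2G: tangent at (36, 22): λ = (3·36² + 14)/(2·22) ≡ 17/7. 7⁻¹ ≡ 16 (mod 37), so λ ≡ 17·16 ≡ 13.
  x = λ² - 36 - 36 = 169 - 72 ≡ 23; y = λ·(36 - 23) - 22 ≡ 36. → (23, 36)
3G: (23, 36) + (36, 22). λ = (22 - 36)/(36 - 23) ≡ 23/13 mod 37. 13⁻¹ ≡ 20 (mod 37) since 13·20 = 260 ≡ 1, so λ ≡ 16.
  x = λ² - 23 - 36 = 256 - 59 ≡ 12; y = λ·(23 - 12) - 36 ≡ 29. → (12, 29)
4G: (12, 29) + (36, 22). λ = (22 - 29)/(36 - 12) ≡ 30/24 mod 37. 24⁻¹ ≡ 17 (mod 37) since 24·17 = 408 ≡ 1, so λ ≡ 29.
  x = λ² - 12 - 36 = 841 - 48 ≡ 16; y = λ·(12 - 16) - 29 ≡ 3. → (16, 3)
5G: (16, 3) + (36, 22). λ = (22 - 3)/(36 - 16) ≡ 19/20 mod 37. 20⁻¹ ≡ 13 (mod 37), so λ ≡ 25.
  x = λ² - 16 - 36 = 625 - 52 ≡ 18; y = λ·(16 - 18) - 3 ≡ 21. → (18, 21)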